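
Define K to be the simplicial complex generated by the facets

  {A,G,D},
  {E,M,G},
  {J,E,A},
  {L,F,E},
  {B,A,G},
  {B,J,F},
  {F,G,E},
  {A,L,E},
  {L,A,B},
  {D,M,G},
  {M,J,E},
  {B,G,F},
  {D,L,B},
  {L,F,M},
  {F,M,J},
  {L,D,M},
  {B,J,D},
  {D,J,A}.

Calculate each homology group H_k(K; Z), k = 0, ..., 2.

H_0 = Z,  H_1 = Z ⊕ Z/2,  H_2 = 0.

Take the total order A < B < D < E < F < G < J < L < M on the vertex set. Then K (dimension 2) consists of the simplices:

  0-simplices (9): A, B, D, E, F, G, J, L, M
  1-simplices (27): AB, AD, AE, AG, AJ, AL, BD, BF, BG, BJ, BL, DG, DJ, DL, DM, EF, EG, EJ, EL, EM, FG, FJ, FL, FM, GM, JM, LM
  2-simplices (18): ABG, ABL, ADG, ADJ, AEJ, AEL, BDJ, BDL, BFG, BFJ, DGM, DLM, EFG, EFL, EGM, EJM, FJM, FLM

Hence C_0 ≅ Z^9, C_1 ≅ Z^27, C_2 ≅ Z^18.

Boundary ∂_1: C_1 → C_0 maps an edge to its endpoints' difference, ∂[p,q] = q − p. For instance
  ∂FG = G − F.
As a 9×27 matrix over Z this has rank 8, with invariant factors (1,1,1,1,1,1,1,1).

∂_2: C_2 → C_1 maps a triangle to the signed sum of its edges. For instance
  ∂ADG = DG − AG + AD,
  ∂ADJ = DJ − AJ + AD.
The 27×18 boundary matrix has rank 18 and Smith normal form diag(1,1,1,1,1,1,1,1,1,1,1,1,1,1,1,1,1,2).

Now H_k = ker ∂_k / im ∂_{k+1}, so:

  H_0: rank C_0 − rank ∂_1 = 9 − 8 = 1, and the invariant factors of ∂_1 are all 1, so H_0 ≅ Z.
  H_1: rank ker ∂_1 − rank ∂_2 = (27 − 8) − 18 = 1, and ∂_2 has invariant factor 2 > 1, so H_1 ≅ Z ⊕ Z/2.
  H_2: rank ker ∂_2 − rank ∂_3 = (18 − 18) − 0 = 0, and there is no ∂_3, so H_2 ≅ 0.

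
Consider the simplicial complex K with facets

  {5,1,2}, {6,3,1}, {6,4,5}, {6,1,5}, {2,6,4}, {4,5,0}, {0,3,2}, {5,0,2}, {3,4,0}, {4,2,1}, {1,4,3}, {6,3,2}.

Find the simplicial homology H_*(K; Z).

H_0 = Z,  H_1 = Z/2Z,  H_2 = 0.

Fix the vertex order 0 < 1 < 2 < 3 < 4 < 5 < 6 and write every simplex with vertices in increasing order. Then dim K = 2 and the simplices of K are:

  0-simplices (7): [0], [1], [2], [3], [4], [5], [6]
  1-simplices (18): [0,2], [0,3], [0,4], [0,5], [1,2], [1,3], [1,4], [1,5], [1,6], [2,3], [2,4], [2,5], [2,6], [3,4], [3,6], [4,5], [4,6], [5,6]
  2-simplices (12): [0,2,3], [0,2,5], [0,3,4], [0,4,5], [1,2,4], [1,2,5], [1,3,4], [1,3,6], [1,5,6], [2,3,6], [2,4,6], [4,5,6]

so the chain groups are C_0 ≅ Z^7, C_1 ≅ Z^18, C_2 ≅ Z^12.

∂_1: C_1 → C_0 is given by ∂[p,q] = [q] − [p]. For instance
  ∂[4,5] = [5] − [4].
As a 7×18 matrix over Z this has rank 6, with invariant factors (1,1,1,1,1,1).

Boundary ∂_2: C_2 → C_1 maps a triangle to the signed sum of its edges. For instance
  ∂[0,3,4] = [3,4] − [0,4] + [0,3],
  ∂[2,4,6] = [4,6] − [2,6] + [2,4].
The 18×12 boundary matrix has rank 12 and Smith normal form diag(1,1,1,1,1,1,1,1,1,1,1,2).

From H_k ≅ ker(∂_k) / im(∂_{k+1}) we obtain:

  H_0: rank C_0 − rank ∂_1 = 7 − 6 = 1, and the invariant factors of ∂_1 are all 1, so H_0 = Z.
  H_1: rank ker ∂_1 − rank ∂_2 = (18 − 6) − 12 = 0, and ∂_2 has invariant factor 2 > 1, so H_1 = Z/2Z.
  H_2: rank ker ∂_2 − rank ∂_3 = (12 − 12) − 0 = 0, and there is no ∂_3, so H_2 = 0.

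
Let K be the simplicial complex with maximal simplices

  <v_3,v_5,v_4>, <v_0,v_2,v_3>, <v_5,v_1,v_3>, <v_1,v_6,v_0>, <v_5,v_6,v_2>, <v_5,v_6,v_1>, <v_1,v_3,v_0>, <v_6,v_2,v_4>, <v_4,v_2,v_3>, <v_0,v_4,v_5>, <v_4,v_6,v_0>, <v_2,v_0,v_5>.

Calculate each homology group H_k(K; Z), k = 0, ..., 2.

Fix the vertex order v_0 < v_1 < v_2 < v_3 < v_4 < v_5 < v_6 and write every simplex with vertices in increasing order. Then dim K = 2 and the simplices of K are:

  0-simplices (7): [v_0], [v_1], [v_2], [v_3], [v_4], [v_5], [v_6]
  1-simplices (18): (18 of them)
  2-simplices (12): (12 of them)

giving chain groups C_0 ≅ Z^7, C_1 ≅ Z^18, C_2 ≅ Z^12.

∂_1: C_1 → C_0 is given by ∂[p,q] = [q] − [p]. For instance
  ∂[v_1,v_6] = [v_6] − [v_1].
As a 7×18 matrix over Z this has rank 6, with invariant factors (1,1,1,1,1,1).

∂_2: C_2 → C_1 maps a triangle to the signed sum of its edges. For instance
  ∂[v_2,v_3,v_4] = [v_3,v_4] − [v_2,v_4] + [v_2,v_3],
  ∂[v_0,v_1,v_3] = [v_1,v_3] − [v_0,v_3] + [v_0,v_1].
The resulting 18×12 matrix has rank 12, and its Smith normal form has invariant factors (1,1,1,1,1,1,1,1,1,1,1,2).

Reading off H_k = ker ∂_k / im ∂_{k+1}:

  H_0: rank C_0 − rank ∂_1 = 7 − 6 = 1, and the invariant factors of ∂_1 are all 1, so H_0 = Z.
  H_1: rank ker ∂_1 − rank ∂_2 = (18 − 6) − 12 = 0, and ∂_2 has invariant factor 2 > 1, so H_1 = Z/2Z.
  H_2: rank ker ∂_2 − rank ∂_3 = (12 − 12) − 0 = 0, and there is no ∂_3, so H_2 = 0.

As a check, the Euler characteristic is 7 − 18 + 12 = 1, which agrees with 1 − 0 + 0 = 1.

H_0 = Z,  H_1 = Z/2Z,  H_2 = 0.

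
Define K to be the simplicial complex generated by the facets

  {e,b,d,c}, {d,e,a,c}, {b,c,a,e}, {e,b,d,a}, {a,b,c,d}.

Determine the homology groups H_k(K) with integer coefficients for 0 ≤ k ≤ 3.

Fix the vertex order a < b < c < d < e and write every simplex with vertices in increasing order. Then dim K = 3 and the simplices of K are:

  0-simplices (5): a, b, c, d, e
  1-simplices (10): ab, ac, ad, ae, bc, bd, be, cd, ce, de
  2-simplices (10): abc, abd, abe, acd, ace, ade, bcd, bce, bde, cde
  3-simplices (5): abcd, abce, abde, acde, bcde

Hence C_0 ≅ Z^5, C_1 ≅ Z^10, C_2 ≅ Z^10, C_3 ≅ Z^5.

Boundary ∂_1: C_1 → C_0 sends each edge [p,q] (with p < q) to q − p. For instance
  ∂de = e − d.
The 5×10 boundary matrix has rank 4 and Smith normal form diag(1,1,1,1).

∂_2: C_2 → C_1 acts by ∂[p,q,r] = [q,r] − [p,r] + [p,q]. For instance
  ∂ace = ce − ae + ac,
  ∂abc = bc − ac + ab.
This gives a 10×10 integer matrix of rank 6; reducing to Smith normal form yields diagonal entries (1,1,1,1,1,1).

Boundary ∂_3: C_3 → C_2 sends each 3-simplex σ to the alternating sum Σ_i (−1)^i (σ with its i-th vertex removed). For instance
  ∂bcde = cde − bde + bce − bcd,
  ∂abcd = bcd − acd + abd − abc.
As a 10×5 matrix over Z this has rank 4, with invariant factors (1,1,1,1).

Reading off H_k = ker ∂_k / im ∂_{k+1}:

  H_0: rank C_0 − rank ∂_1 = 5 − 4 = 1, and the invariant factors of ∂_1 are all 1, so H_0 = Z.
  H_1: rank ker ∂_1 − rank ∂_2 = (10 − 4) − 6 = 0, and the invariant factors of ∂_2 are all 1, so H_1 = 0.
  H_2: rank ker ∂_2 − rank ∂_3 = (10 − 6) − 4 = 0, and the invariant factors of ∂_3 are all 1, so H_2 = 0.
  H_3: rank ker ∂_3 − rank ∂_4 = (5 − 4) − 0 = 1, and there is no ∂_4, so H_3 = Z.

(K is a triangulation of the 3-sphere S^3.)

H_0 = Z,  H_1 = 0,  H_2 = 0,  H_3 = Z.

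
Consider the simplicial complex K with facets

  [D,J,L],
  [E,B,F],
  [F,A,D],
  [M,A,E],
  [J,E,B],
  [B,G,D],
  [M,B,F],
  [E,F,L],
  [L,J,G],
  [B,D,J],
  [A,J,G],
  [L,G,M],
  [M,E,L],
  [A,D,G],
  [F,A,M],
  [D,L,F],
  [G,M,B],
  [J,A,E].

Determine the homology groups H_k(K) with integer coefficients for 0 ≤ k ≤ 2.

K has 9 vertices, 27 edges, 18 triangles.
rank ∂_0 = 0, rank ∂_1 = 8 ⇒ b_0 = 9 − 0 − 8 = 1; all invariant factors of ∂_1 are 1 so no torsion. So H_0 = Z.
rank ∂_1 = 8, rank ∂_2 = 18 ⇒ b_1 = 27 − 8 − 18 = 1; ∂_2 has invariant factor(s) [2] giving torsion. So H_1 = Z × Z/2.
rank ∂_2 = 18, rank ∂_3 = 0 ⇒ b_2 = 18 − 18 − 0 = 0. So H_2 = 0.

H_0 = Z,  H_1 = Z × Z/2,  H_2 = 0.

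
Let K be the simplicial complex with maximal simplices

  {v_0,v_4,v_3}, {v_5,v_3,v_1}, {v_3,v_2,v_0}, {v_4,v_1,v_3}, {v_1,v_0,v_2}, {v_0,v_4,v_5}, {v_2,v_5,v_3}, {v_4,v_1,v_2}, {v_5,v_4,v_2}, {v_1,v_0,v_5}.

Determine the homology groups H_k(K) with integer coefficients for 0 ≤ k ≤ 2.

H_0 = Z,  H_1 = Z/2Z,  H_2 = 0.

Take the total order v_0 < v_1 < v_2 < v_3 < v_4 < v_5 on the vertex set. Then K (dimension 2) consists of the simplices:

  0-simplices (6): [v_0], [v_1], [v_2], [v_3], [v_4], [v_5]
  1-simplices (15): (15 of them)
  2-simplices (10): [v_0,v_1,v_2], [v_0,v_1,v_5], [v_0,v_2,v_3], [v_0,v_3,v_4], [v_0,v_4,v_5], [v_1,v_2,v_4], [v_1,v_3,v_4], [v_1,v_3,v_5], [v_2,v_3,v_5], [v_2,v_4,v_5]

Hence C_0 ≅ Z^6, C_1 ≅ Z^15, C_2 ≅ Z^10.

Boundary ∂_1: C_1 → C_0 is given by ∂[p,q] = [q] − [p].
This gives a 6×15 integer matrix of rank 5; reducing to Smith normal form yields diagonal entries (1,1,1,1,1).

Boundary ∂_2: C_2 → C_1 sends each 2-simplex [p,q,r] to [q,r] − [p,r] + [p,q]. For instance
  ∂[v_1,v_3,v_4] = [v_3,v_4] − [v_1,v_4] + [v_1,v_3],
  ∂[v_0,v_1,v_5] = [v_1,v_5] − [v_0,v_5] + [v_0,v_1].
The resulting 15×10 matrix has rank 10, and its Smith normal form has invariant factors (1,1,1,1,1,1,1,1,1,2).

From H_k ≅ ker(∂_k) / im(∂_{k+1}) we obtain:

  H_0: rank C_0 − rank ∂_1 = 6 − 5 = 1, and the invariant factors of ∂_1 are all 1, so H_0 = Z.
  H_1: rank ker ∂_1 − rank ∂_2 = (15 − 5) − 10 = 0, and ∂_2 has invariant factor 2 > 1, so H_1 = Z/2Z.
  H_2: rank ker ∂_2 − rank ∂_3 = (10 − 10) − 0 = 0, and there is no ∂_3, so H_2 = 0.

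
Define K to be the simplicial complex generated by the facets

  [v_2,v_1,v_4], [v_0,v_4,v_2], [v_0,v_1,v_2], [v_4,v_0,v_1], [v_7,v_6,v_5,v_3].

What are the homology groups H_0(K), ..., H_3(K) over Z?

H_0 ≅ Z^2,  H_1 = 0,  H_2 ≅ Z,  H_3 = 0.

Fix the vertex order v_0 < v_1 < v_2 < v_3 < v_4 < v_5 < v_6 < v_7 and write every simplex with vertices in increasing order. Then dim K = 3 and the simplices of K are:

  0-simplices (8): [v_0], [v_1], [v_2], [v_3], [v_4], [v_5], [v_6], [v_7]
  1-simplices (12): [v_0,v_1], [v_0,v_2], [v_0,v_4], [v_1,v_2], [v_1,v_4], [v_2,v_4], [v_3,v_5], [v_3,v_6], [v_3,v_7], [v_5,v_6], [v_5,v_7], [v_6,v_7]
  2-simplices (8): [v_0,v_1,v_2], [v_0,v_1,v_4], [v_0,v_2,v_4], [v_1,v_2,v_4], [v_3,v_5,v_6], [v_3,v_5,v_7], [v_3,v_6,v_7], [v_5,v_6,v_7]
  3-simplices (1): [v_3,v_5,v_6,v_7]

Hence C_0 ≅ Z^8, C_1 ≅ Z^12, C_2 ≅ Z^8, C_3 ≅ Z^1.

Boundary ∂_1: C_1 → C_0 sends each edge [p,q] (with p < q) to q − p. For instance
  ∂[v_6,v_7] = [v_7] − [v_6].
As a 8×12 matrix over Z this has rank 6, with invariant factors (1,1,1,1,1,1).

∂_2: C_2 → C_1 maps a triangle to the signed sum of its edges. For instance
  ∂[v_3,v_5,v_7] = [v_5,v_7] − [v_3,v_7] + [v_3,v_5],
  ∂[v_3,v_6,v_7] = [v_6,v_7] − [v_3,v_7] + [v_3,v_6].
The resulting 12×8 matrix has rank 6, and its Smith normal form has invariant factors (1,1,1,1,1,1).

Boundary ∂_3: C_3 → C_2 sends each 3-simplex σ to the alternating sum Σ_i (−1)^i (σ with its i-th vertex removed). For instance
  ∂[v_3,v_5,v_6,v_7] = [v_5,v_6,v_7] − [v_3,v_6,v_7] + [v_3,v_5,v_7] − [v_3,v_5,v_6].
The resulting 8×1 matrix has rank 1, and its Smith normal form has invariant factors (1).

Now H_k = ker ∂_k / im ∂_{k+1}, so:

  H_0: rank C_0 − rank ∂_1 = 8 − 6 = 2, and the invariant factors of ∂_1 are all 1, so H_0 = Z^2.
  H_1: rank ker ∂_1 − rank ∂_2 = (12 − 6) − 6 = 0, and the invariant factors of ∂_2 are all 1, so H_1 = 0.
  H_2: rank ker ∂_2 − rank ∂_3 = (8 − 6) − 1 = 1, and the invariant factors of ∂_3 are all 1, so H_2 = Z.
  H_3: rank ker ∂_3 − rank ∂_4 = (1 − 1) − 0 = 0, and there is no ∂_4, so H_3 = 0.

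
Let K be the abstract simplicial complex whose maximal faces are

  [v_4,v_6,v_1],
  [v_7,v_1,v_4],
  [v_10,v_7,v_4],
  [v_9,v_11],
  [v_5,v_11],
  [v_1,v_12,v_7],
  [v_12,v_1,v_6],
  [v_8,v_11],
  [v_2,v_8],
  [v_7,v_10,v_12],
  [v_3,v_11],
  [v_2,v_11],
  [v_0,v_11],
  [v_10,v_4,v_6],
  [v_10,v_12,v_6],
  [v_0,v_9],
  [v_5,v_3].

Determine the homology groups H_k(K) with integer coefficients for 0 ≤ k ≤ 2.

H_0 ≅ Z^2,  H_1 ≅ Z^3,  H_2 ≅ Z.

Fix the vertex order v_0 < v_1 < v_2 < v_3 < v_4 < v_5 < v_6 < v_7 < v_8 < v_9 < v_10 < v_11 < v_12 and write every simplex with vertices in increasing order. Then dim K = 2 and the simplices of K are:

  0-simplices (13): [v_0], [v_1], [v_2], [v_3], [v_4], [v_5], [v_6], [v_7], [v_8], [v_9], [v_10], [v_11], [v_12]
  1-simplices (21): (21 of them)
  2-simplices (8): [v_1,v_4,v_6], [v_1,v_4,v_7], [v_1,v_6,v_12], [v_1,v_7,v_12], [v_4,v_6,v_10], [v_4,v_7,v_10], [v_6,v_10,v_12], [v_7,v_10,v_12]

Hence C_0 ≅ Z^13, C_1 ≅ Z^21, C_2 ≅ Z^8.

Boundary ∂_1: C_1 → C_0 sends each edge [p,q] (with p < q) to q − p. For instance
  ∂[v_3,v_5] = [v_5] − [v_3].
As a 13×21 matrix over Z this has rank 11, with invariant factors (1,1,1,1,1,1,1,1,1,1,1).

The boundary map ∂_2: C_2 → C_1 sends each 2-simplex [p,q,r] to [q,r] − [p,r] + [p,q]. For instance
  ∂[v_7,v_10,v_12] = [v_10,v_12] − [v_7,v_12] + [v_7,v_10],
  ∂[v_1,v_4,v_7] = [v_4,v_7] − [v_1,v_7] + [v_1,v_4].
This gives a 21×8 integer matrix of rank 7; reducing to Smith normal form yields diagonal entries (1,1,1,1,1,1,1).

Reading off H_k = ker ∂_k / im ∂_{k+1}:

  H_0: rank C_0 − rank ∂_1 = 13 − 11 = 2, and the invariant factors of ∂_1 are all 1, so H_0 = Z^2.
  H_1: rank ker ∂_1 − rank ∂_2 = (21 − 11) − 7 = 3, and the invariant factors of ∂_2 are all 1, so H_1 = Z^3.
  H_2: rank ker ∂_2 − rank ∂_3 = (8 − 7) − 0 = 1, and there is no ∂_3, so H_2 = Z.

As a check, the Euler characteristic is 13 − 21 + 8 = 0, which agrees with 2 − 3 + 1 = 0.
(K is a triangulation of the disjoint union of the 2-sphere S^2 and a wedge of 3 circles.)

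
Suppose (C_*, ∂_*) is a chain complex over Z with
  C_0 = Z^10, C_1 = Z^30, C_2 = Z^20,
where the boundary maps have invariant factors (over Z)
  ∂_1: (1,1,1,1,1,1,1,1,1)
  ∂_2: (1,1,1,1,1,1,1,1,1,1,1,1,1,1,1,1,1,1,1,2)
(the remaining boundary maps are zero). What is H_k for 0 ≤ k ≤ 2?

H_0 ≅ Z,  H_1 ≅ Z ⊕ Z/2,  H_2 = 0.

H_0: b_0 = 10 − 0 − 9 = 1; torsion from ∂_1 factors > 1: none. So H_0 ≅ Z.
H_1: b_1 = 30 − 9 − 20 = 1; torsion from ∂_2 factors > 1: [2]. So H_1 ≅ Z ⊕ Z/2.
H_2: b_2 = 20 − 20 − 0 = 0; torsion from ∂_3 factors > 1: none. So H_2 ≅ 0.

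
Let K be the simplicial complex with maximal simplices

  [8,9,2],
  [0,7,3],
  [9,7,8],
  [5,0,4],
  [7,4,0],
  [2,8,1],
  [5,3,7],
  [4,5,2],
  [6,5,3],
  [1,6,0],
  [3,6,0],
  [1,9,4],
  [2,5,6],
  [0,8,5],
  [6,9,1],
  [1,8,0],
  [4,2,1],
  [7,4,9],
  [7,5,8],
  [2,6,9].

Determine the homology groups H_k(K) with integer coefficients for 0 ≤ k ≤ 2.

Fix the vertex order 0 < 1 < 2 < 3 < 4 < 5 < 6 < 7 < 8 < 9 and write every simplex with vertices in increasing order. Then dim K = 2 and the simplices of K are:

  0-simplices (10): [0], [1], [2], [3], [4], [5], [6], [7], [8], [9]
  1-simplices (30): (30 of them)
  2-simplices (20): (20 of them)

giving chain groups C_0 ≅ Z^10, C_1 ≅ Z^30, C_2 ≅ Z^20.

Boundary ∂_1: C_1 → C_0 sends each edge [p,q] (with p < q) to q − p. For instance
  ∂[1,4] = [4] − [1].
The resulting 10×30 matrix has rank 9, and its Smith normal form has invariant factors (1,1,1,1,1,1,1,1,1).

Boundary ∂_2: C_2 → C_1 sends each 2-simplex [p,q,r] to [q,r] − [p,r] + [p,q]. For instance
  ∂[0,1,6] = [1,6] − [0,6] + [0,1],
  ∂[2,4,5] = [4,5] − [2,5] + [2,4].
This gives a 30×20 integer matrix of rank 20; reducing to Smith normal form yields diagonal entries (1,1,1,1,1,1,1,1,1,1,1,1,1,1,1,1,1,1,1,2).

Reading off H_k = ker ∂_k / im ∂_{k+1}:

  H_0: rank C_0 − rank ∂_1 = 10 − 9 = 1, and the invariant factors of ∂_1 are all 1, so H_0 ≅ Z.
  H_1: rank ker ∂_1 − rank ∂_2 = (30 − 9) − 20 = 1, and ∂_2 has invariant factor 2 > 1, so H_1 ≅ Z ⊕ Z/2.
  H_2: rank ker ∂_2 − rank ∂_3 = (20 − 20) − 0 = 0, and there is no ∂_3, so H_2 ≅ 0.

(K is a triangulation of the Klein bottle.)

H_0 ≅ Z,  H_1 ≅ Z ⊕ Z/2,  H_2 = 0.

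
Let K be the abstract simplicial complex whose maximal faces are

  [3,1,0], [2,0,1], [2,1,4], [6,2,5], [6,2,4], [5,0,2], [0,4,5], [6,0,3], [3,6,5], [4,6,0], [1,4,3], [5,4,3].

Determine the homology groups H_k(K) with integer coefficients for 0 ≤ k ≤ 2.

H_0 ≅ Z,  H_1 ≅ Z/2,  H_2 = 0.

We work with the vertex ordering 0 < 1 < 2 < 3 < 4 < 5 < 6. The simplices of K, each written with vertices in increasing order, are:

  0-simplices (7): [0], [1], [2], [3], [4], [5], [6]
  1-simplices (18): [0,1], [0,2], [0,3], [0,4], [0,5], [0,6], [1,2], [1,3], [1,4], [2,4], [2,5], [2,6], [3,4], [3,5], [3,6], [4,5], [4,6], [5,6]
  2-simplices (12): [0,1,2], [0,1,3], [0,2,5], [0,3,6], [0,4,5], [0,4,6], [1,2,4], [1,3,4], [2,4,6], [2,5,6], [3,4,5], [3,5,6]

so the chain groups are C_0 ≅ Z^7, C_1 ≅ Z^18, C_2 ≅ Z^12.

∂_1: C_1 → C_0 maps an edge to its endpoints' difference, ∂[p,q] = q − p.
As a 7×18 matrix over Z this has rank 6, with invariant factors (1,1,1,1,1,1).

∂_2: C_2 → C_1 sends each 2-simplex [p,q,r] to [q,r] − [p,r] + [p,q]. For instance
  ∂[0,4,5] = [4,5] − [0,5] + [0,4],
  ∂[2,4,6] = [4,6] − [2,6] + [2,4].
As a 18×12 matrix over Z this has rank 12, with invariant factors (1,1,1,1,1,1,1,1,1,1,1,2).

From H_k ≅ ker(∂_k) / im(∂_{k+1}) we obtain:

  H_0: rank C_0 − rank ∂_1 = 7 − 6 = 1, and the invariant factors of ∂_1 are all 1, so H_0 = Z.
  H_1: rank ker ∂_1 − rank ∂_2 = (18 − 6) − 12 = 0, and ∂_2 has invariant factor 2 > 1, so H_1 = Z/2.
  H_2: rank ker ∂_2 − rank ∂_3 = (12 − 12) − 0 = 0, and there is no ∂_3, so H_2 = 0.

As a check, the Euler characteristic is 7 − 18 + 12 = 1, which agrees with 1 − 0 + 0 = 1.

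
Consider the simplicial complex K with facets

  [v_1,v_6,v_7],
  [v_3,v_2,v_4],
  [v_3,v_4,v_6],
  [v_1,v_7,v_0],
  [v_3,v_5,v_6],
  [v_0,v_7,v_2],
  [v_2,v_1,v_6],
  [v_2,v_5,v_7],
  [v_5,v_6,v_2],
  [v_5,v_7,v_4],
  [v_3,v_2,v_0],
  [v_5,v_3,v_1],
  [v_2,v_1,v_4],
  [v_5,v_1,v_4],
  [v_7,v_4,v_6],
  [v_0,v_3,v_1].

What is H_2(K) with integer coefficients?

Take the total order v_0 < v_1 < v_2 < v_3 < v_4 < v_5 < v_6 < v_7 on the vertex set. Then K (dimension 2) consists of the simplices:

  0-simplices (8): [v_0], [v_1], [v_2], [v_3], [v_4], [v_5], [v_6], [v_7]
  1-simplices (24): (24 of them)
  2-simplices (16): (16 of them)

so the chain groups are C_0 ≅ Z^8, C_1 ≅ Z^24, C_2 ≅ Z^16.

The boundary map ∂_1: C_1 → C_0 sends each edge [p,q] (with p < q) to q − p. For instance
  ∂[v_0,v_7] = [v_7] − [v_0].
This gives a 8×24 integer matrix of rank 7; reducing to Smith normal form yields diagonal entries (1,1,1,1,1,1,1).

∂_2: C_2 → C_1 sends each 2-simplex [p,q,r] to [q,r] − [p,r] + [p,q]. For instance
  ∂[v_2,v_3,v_4] = [v_3,v_4] − [v_2,v_4] + [v_2,v_3],
  ∂[v_1,v_2,v_4] = [v_2,v_4] − [v_1,v_4] + [v_1,v_2].
The 24×16 boundary matrix has rank 15 and Smith normal form diag(1,1,1,1,1,1,1,1,1,1,1,1,1,1,1).

From H_k ≅ ker(∂_k) / im(∂_{k+1}) we obtain:

  H_2: rank ker ∂_2 − rank ∂_3 = (16 − 15) − 0 = 1, and there is no ∂_3, so H_2 ≅ Z.

H_2 ≅ Z.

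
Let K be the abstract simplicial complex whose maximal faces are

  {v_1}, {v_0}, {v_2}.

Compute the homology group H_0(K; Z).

Take the total order v_0 < v_1 < v_2 on the vertex set. Then K (dimension 0) consists of the simplices:

  0-simplices (3): [v_0], [v_1], [v_2]

so the chain groups are C_0 ≅ Z^3.

From H_k ≅ ker(∂_k) / im(∂_{k+1}) we obtain:

  H_0: rank C_0 − rank ∂_1 = 3 − 0 = 3, and there is no ∂_1, so H_0 = Z^3.

(K is a triangulation of a set of 3 points.)

H_0 ≅ Z^3.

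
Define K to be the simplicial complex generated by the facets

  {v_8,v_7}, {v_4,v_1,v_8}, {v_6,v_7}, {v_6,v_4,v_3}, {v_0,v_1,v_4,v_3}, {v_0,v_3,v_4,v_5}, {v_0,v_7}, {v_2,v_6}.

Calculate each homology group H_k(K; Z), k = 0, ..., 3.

Order the vertices as v_0 < v_1 < v_2 < v_3 < v_4 < v_5 < v_6 < v_7 < v_8. Listing each simplex with vertices in this order, K has dimension 3 with simplices:

  0-simplices (9): [v_0], [v_1], [v_2], [v_3], [v_4], [v_5], [v_6], [v_7], [v_8]
  1-simplices (17): (17 of them)
  2-simplices (9): [v_0,v_1,v_3], [v_0,v_1,v_4], [v_0,v_3,v_4], [v_0,v_3,v_5], [v_0,v_4,v_5], [v_1,v_3,v_4], [v_1,v_4,v_8], [v_3,v_4,v_5], [v_3,v_4,v_6]
  3-simplices (2): [v_0,v_1,v_3,v_4], [v_0,v_3,v_4,v_5]

Hence C_0 ≅ Z^9, C_1 ≅ Z^17, C_2 ≅ Z^9, C_3 ≅ Z^2.

Boundary ∂_1: C_1 → C_0 sends each edge [p,q] (with p < q) to q − p. For instance
  ∂[v_3,v_4] = [v_4] − [v_3].
As a 9×17 matrix over Z this has rank 8, with invariant factors (1,1,1,1,1,1,1,1).

The boundary map ∂_2: C_2 → C_1 sends each 2-simplex [p,q,r] to [q,r] − [p,r] + [p,q]. For instance
  ∂[v_0,v_3,v_4] = [v_3,v_4] − [v_0,v_4] + [v_0,v_3],
  ∂[v_0,v_1,v_4] = [v_1,v_4] − [v_0,v_4] + [v_0,v_1].
This gives a 17×9 integer matrix of rank 7; reducing to Smith normal form yields diagonal entries (1,1,1,1,1,1,1).

The boundary map ∂_3: C_3 → C_2 sends each 3-simplex σ to the alternating sum Σ_i (−1)^i (σ with its i-th vertex removed). For instance
  ∂[v_0,v_1,v_3,v_4] = [v_1,v_3,v_4] − [v_0,v_3,v_4] + [v_0,v_1,v_4] − [v_0,v_1,v_3],
  ∂[v_0,v_3,v_4,v_5] = [v_3,v_4,v_5] − [v_0,v_4,v_5] + [v_0,v_3,v_5] − [v_0,v_3,v_4].
This gives a 9×2 integer matrix of rank 2; reducing to Smith normal form yields diagonal entries (1,1).

From H_k ≅ ker(∂_k) / im(∂_{k+1}) we obtain:

  H_0: rank C_0 − rank ∂_1 = 9 − 8 = 1, and the invariant factors of ∂_1 are all 1, so H_0 ≅ Z.
  H_1: rank ker ∂_1 − rank ∂_2 = (17 − 8) − 7 = 2, and the invariant factors of ∂_2 are all 1, so H_1 ≅ Z^2.
  H_2: rank ker ∂_2 − rank ∂_3 = (9 − 7) − 2 = 0, and the invariant factors of ∂_3 are all 1, so H_2 ≅ 0.
  H_3: rank ker ∂_3 − rank ∂_4 = (2 − 2) − 0 = 0, and there is no ∂_4, so H_3 ≅ 0.

As a check, the Euler characteristic is 9 − 17 + 9 − 2 = -1, which agrees with 1 − 2 + 0 − 0 = -1.

H_0 = Z,  H_1 = Z^2,  H_2 = 0,  H_3 = 0.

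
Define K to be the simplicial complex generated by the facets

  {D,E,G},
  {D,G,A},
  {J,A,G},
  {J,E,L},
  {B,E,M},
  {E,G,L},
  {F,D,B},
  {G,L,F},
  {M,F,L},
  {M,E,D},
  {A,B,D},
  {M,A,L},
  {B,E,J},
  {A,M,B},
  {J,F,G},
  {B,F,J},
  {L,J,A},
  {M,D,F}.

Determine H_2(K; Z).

We work with the vertex ordering A < B < D < E < F < G < J < L < M. The simplices of K, each written with vertices in increasing order, are:

  0-simplices (9): A, B, D, E, F, G, J, L, M
  1-simplices (27): AB, AD, AG, AJ, AL, AM, BD, BE, BF, BJ, BM, DE, DF, DG, DM, EG, EJ, EL, EM, FG, FJ, FL, FM, GJ, GL, JL, LM
  2-simplices (18): ABD, ABM, ADG, AGJ, AJL, ALM, BDF, BEJ, BEM, BFJ, DEG, DEM, DFM, EGL, EJL, FGJ, FGL, FLM

Hence C_0 ≅ Z^9, C_1 ≅ Z^27, C_2 ≅ Z^18.

∂_1: C_1 → C_0 maps an edge to its endpoints' difference, ∂[p,q] = q − p.
The 9×27 boundary matrix has rank 8 and Smith normal form diag(1,1,1,1,1,1,1,1).

The boundary map ∂_2: C_2 → C_1 sends each 2-simplex [p,q,r] to [q,r] − [p,r] + [p,q]. For instance
  ∂ABD = BD − AD + AB,
  ∂AJL = JL − AL + AJ.
This gives a 27×18 integer matrix of rank 18; reducing to Smith normal form yields diagonal entries (1,1,1,1,1,1,1,1,1,1,1,1,1,1,1,1,1,2).

Reading off H_k = ker ∂_k / im ∂_{k+1}:

  H_2: rank ker ∂_2 − rank ∂_3 = (18 − 18) − 0 = 0, and there is no ∂_3, so H_2 = 0.

H_2 ≅ 0.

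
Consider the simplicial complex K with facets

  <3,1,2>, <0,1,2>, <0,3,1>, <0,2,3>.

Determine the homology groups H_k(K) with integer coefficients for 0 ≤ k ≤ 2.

Take the total order 0 < 1 < 2 < 3 on the vertex set. Then K (dimension 2) consists of the simplices:

  0-simplices (4): [0], [1], [2], [3]
  1-simplices (6): [0,1], [0,2], [0,3], [1,2], [1,3], [2,3]
  2-simplices (4): [0,1,2], [0,1,3], [0,2,3], [1,2,3]

so the chain groups are C_0 ≅ Z^4, C_1 ≅ Z^6, C_2 ≅ Z^4.

The boundary map ∂_1: C_1 → C_0 sends each edge [p,q] (with p < q) to q − p.
The resulting 4×6 matrix has rank 3, and its Smith normal form has invariant factors (1,1,1).

Boundary ∂_2: C_2 → C_1 sends each 2-simplex [p,q,r] to [q,r] − [p,r] + [p,q]. For instance
  ∂[0,2,3] = [2,3] − [0,3] + [0,2],
  ∂[1,2,3] = [2,3] − [1,3] + [1,2].
The resulting 6×4 matrix has rank 3, and its Smith normal form has invariant factors (1,1,1).

Computing H_k = (kernel of ∂_k) / (image of ∂_{k+1}):

  H_0: rank C_0 − rank ∂_1 = 4 − 3 = 1, and the invariant factors of ∂_1 are all 1, so H_0 ≅ Z.
  H_1: rank ker ∂_1 − rank ∂_2 = (6 − 3) − 3 = 0, and the invariant factors of ∂_2 are all 1, so H_1 ≅ 0.
  H_2: rank ker ∂_2 − rank ∂_3 = (4 − 3) − 0 = 1, and there is no ∂_3, so H_2 ≅ Z.

(K is a triangulation of the 2-sphere S^2.)

H_0 ≅ Z,  H_1 = 0,  H_2 ≅ Z.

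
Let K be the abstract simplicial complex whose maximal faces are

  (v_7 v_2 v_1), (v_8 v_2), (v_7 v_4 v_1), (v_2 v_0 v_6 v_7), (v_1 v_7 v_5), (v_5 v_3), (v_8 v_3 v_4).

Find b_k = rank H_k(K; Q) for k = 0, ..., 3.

b_0 = 1, b_1 = 2, b_2 = 0, b_3 = 0.

Take the total order v_0 < v_1 < v_2 < v_3 < v_4 < v_5 < v_6 < v_7 < v_8 on the vertex set. Then K (dimension 3) consists of the simplices:

  0-simplices (9): [v_0], [v_1], [v_2], [v_3], [v_4], [v_5], [v_6], [v_7], [v_8]
  1-simplices (17): (17 of them)
  2-simplices (8): [v_0,v_2,v_6], [v_0,v_2,v_7], [v_0,v_6,v_7], [v_1,v_2,v_7], [v_1,v_4,v_7], [v_1,v_5,v_7], [v_2,v_6,v_7], [v_3,v_4,v_8]
  3-simplices (1): [v_0,v_2,v_6,v_7]

giving chain groups C_0 ≅ Z^9, C_1 ≅ Z^17, C_2 ≅ Z^8, C_3 ≅ Z^1.

∂_1: C_1 → C_0 sends each edge [p,q] (with p < q) to q − p. For instance
  ∂[v_1,v_4] = [v_4] − [v_1].
As a 9×17 matrix over Z this has rank 8, with invariant factors (1,1,1,1,1,1,1,1).

Boundary ∂_2: C_2 → C_1 maps a triangle to the signed sum of its edges. For instance
  ∂[v_1,v_2,v_7] = [v_2,v_7] − [v_1,v_7] + [v_1,v_2],
  ∂[v_3,v_4,v_8] = [v_4,v_8] − [v_3,v_8] + [v_3,v_4].
The 17×8 boundary matrix has rank 7 and Smith normal form diag(1,1,1,1,1,1,1).

Boundary ∂_3: C_3 → C_2 sends each 3-simplex σ to the alternating sum Σ_i (−1)^i (σ with its i-th vertex removed). For instance
  ∂[v_0,v_2,v_6,v_7] = [v_2,v_6,v_7] − [v_0,v_6,v_7] + [v_0,v_2,v_7] − [v_0,v_2,v_6].
The 8×1 boundary matrix has rank 1 and Smith normal form diag(1).

Now H_k = ker ∂_k / im ∂_{k+1}, so:

  H_0: rank C_0 − rank ∂_1 = 9 − 8 = 1, and the invariant factors of ∂_1 are all 1, so H_0 ≅ Z.
  H_1: rank ker ∂_1 − rank ∂_2 = (17 − 8) − 7 = 2, and the invariant factors of ∂_2 are all 1, so H_1 ≅ Z^2.
  H_2: rank ker ∂_2 − rank ∂_3 = (8 − 7) − 1 = 0, and the invariant factors of ∂_3 are all 1, so H_2 ≅ 0.
  H_3: rank ker ∂_3 − rank ∂_4 = (1 − 1) − 0 = 0, and there is no ∂_4, so H_3 ≅ 0.

Hence the Betti numbers are b_0 = 1, b_1 = 2, b_2 = 0, b_3 = 0.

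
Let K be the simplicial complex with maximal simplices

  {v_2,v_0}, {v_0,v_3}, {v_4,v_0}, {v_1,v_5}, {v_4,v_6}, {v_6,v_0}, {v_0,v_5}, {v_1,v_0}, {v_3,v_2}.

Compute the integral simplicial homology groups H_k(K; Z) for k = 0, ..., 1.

H_0 = Z,  H_1 = Z^3.

Order the vertices as v_0 < v_1 < v_2 < v_3 < v_4 < v_5 < v_6. Listing each simplex with vertices in this order, K has dimension 1 with simplices:

  0-simplices (7): [v_0], [v_1], [v_2], [v_3], [v_4], [v_5], [v_6]
  1-simplices (9): [v_0,v_1], [v_0,v_2], [v_0,v_3], [v_0,v_4], [v_0,v_5], [v_0,v_6], [v_1,v_5], [v_2,v_3], [v_4,v_6]

Hence C_0 ≅ Z^7, C_1 ≅ Z^9.

∂_1: C_1 → C_0 maps an edge to its endpoints' difference, ∂[p,q] = q − p.
The resulting 7×9 matrix has rank 6, and its Smith normal form has invariant factors (1,1,1,1,1,1).

From H_k ≅ ker(∂_k) / im(∂_{k+1}) we obtain:

  H_0: rank C_0 − rank ∂_1 = 7 − 6 = 1, and the invariant factors of ∂_1 are all 1, so H_0 = Z.
  H_1: rank ker ∂_1 − rank ∂_2 = (9 − 6) − 0 = 3, and there is no ∂_2, so H_1 = Z^3.

As a check, the Euler characteristic is 7 − 9 = -2, which agrees with 1 − 3 = -2.
(K is a triangulation of a wedge of 3 circles.)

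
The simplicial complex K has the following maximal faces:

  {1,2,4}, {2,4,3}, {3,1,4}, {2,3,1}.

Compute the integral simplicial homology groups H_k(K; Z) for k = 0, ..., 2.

H_0 = Z,  H_1 = 0,  H_2 = Z.

Order the vertices as 1 < 2 < 3 < 4. Listing each simplex with vertices in this order, K has dimension 2 with simplices:

  0-simplices (4): [1], [2], [3], [4]
  1-simplices (6): [1,2], [1,3], [1,4], [2,3], [2,4], [3,4]
  2-simplices (4): [1,2,3], [1,2,4], [1,3,4], [2,3,4]

Hence C_0 ≅ Z^4, C_1 ≅ Z^6, C_2 ≅ Z^4.

The boundary map ∂_1: C_1 → C_0 maps an edge to its endpoints' difference, ∂[p,q] = q − p.
The 4×6 boundary matrix has rank 3 and Smith normal form diag(1,1,1).

The boundary map ∂_2: C_2 → C_1 acts by ∂[p,q,r] = [q,r] − [p,r] + [p,q]. For instance
  ∂[1,2,3] = [2,3] − [1,3] + [1,2],
  ∂[1,3,4] = [3,4] − [1,4] + [1,3].
The 6×4 boundary matrix has rank 3 and Smith normal form diag(1,1,1).

From H_k ≅ ker(∂_k) / im(∂_{k+1}) we obtain:

  H_0: rank C_0 − rank ∂_1 = 4 − 3 = 1, and the invariant factors of ∂_1 are all 1, so H_0 = Z.
  H_1: rank ker ∂_1 − rank ∂_2 = (6 − 3) − 3 = 0, and the invariant factors of ∂_2 are all 1, so H_1 = 0.
  H_2: rank ker ∂_2 − rank ∂_3 = (4 − 3) − 0 = 1, and there is no ∂_3, so H_2 = Z.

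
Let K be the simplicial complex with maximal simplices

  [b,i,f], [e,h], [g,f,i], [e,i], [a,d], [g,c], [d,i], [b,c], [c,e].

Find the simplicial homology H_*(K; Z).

K has 9 vertices, 12 edges, 2 triangles.
rank ∂_0 = 0, rank ∂_1 = 8 ⇒ b_0 = 9 − 0 − 8 = 1; all invariant factors of ∂_1 are 1 so no torsion. So H_0 ≅ Z.
rank ∂_1 = 8, rank ∂_2 = 2 ⇒ b_1 = 12 − 8 − 2 = 2; all invariant factors of ∂_2 are 1 so no torsion. So H_1 ≅ Z^2.
rank ∂_2 = 2, rank ∂_3 = 0 ⇒ b_2 = 2 − 2 − 0 = 0. So H_2 ≅ 0.

H_0 ≅ Z,  H_1 ≅ Z^2,  H_2 = 0.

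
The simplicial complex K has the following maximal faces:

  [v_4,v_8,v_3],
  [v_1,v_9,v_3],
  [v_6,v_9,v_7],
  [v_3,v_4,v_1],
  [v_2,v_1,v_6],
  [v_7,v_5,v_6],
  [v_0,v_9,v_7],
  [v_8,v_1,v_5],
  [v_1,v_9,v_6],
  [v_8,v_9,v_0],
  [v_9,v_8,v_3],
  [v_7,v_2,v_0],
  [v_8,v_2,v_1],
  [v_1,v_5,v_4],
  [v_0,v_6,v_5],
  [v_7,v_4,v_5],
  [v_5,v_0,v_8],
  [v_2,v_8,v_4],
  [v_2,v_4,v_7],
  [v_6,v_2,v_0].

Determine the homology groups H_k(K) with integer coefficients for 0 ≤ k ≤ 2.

We work with the vertex ordering v_0 < v_1 < v_2 < v_3 < v_4 < v_5 < v_6 < v_7 < v_8 < v_9. The simplices of K, each written with vertices in increasing order, are:

  0-simplices (10): [v_0], [v_1], [v_2], [v_3], [v_4], [v_5], [v_6], [v_7], [v_8], [v_9]
  1-simplices (30): (30 of them)
  2-simplices (20): (20 of them)

giving chain groups C_0 ≅ Z^10, C_1 ≅ Z^30, C_2 ≅ Z^20.

The boundary map ∂_1: C_1 → C_0 is given by ∂[p,q] = [q] − [p]. For instance
  ∂[v_6,v_9] = [v_9] − [v_6].
As a 10×30 matrix over Z this has rank 9, with invariant factors (1,1,1,1,1,1,1,1,1).

The boundary map ∂_2: C_2 → C_1 acts by ∂[p,q,r] = [q,r] − [p,r] + [p,q]. For instance
  ∂[v_1,v_2,v_8] = [v_2,v_8] − [v_1,v_8] + [v_1,v_2],
  ∂[v_1,v_4,v_5] = [v_4,v_5] − [v_1,v_5] + [v_1,v_4].
This gives a 30×20 integer matrix of rank 20; reducing to Smith normal form yields diagonal entries (1,1,1,1,1,1,1,1,1,1,1,1,1,1,1,1,1,1,1,2).

From H_k ≅ ker(∂_k) / im(∂_{k+1}) we obtain:

  H_0: rank C_0 − rank ∂_1 = 10 − 9 = 1, and the invariant factors of ∂_1 are all 1, so H_0 = Z.
  H_1: rank ker ∂_1 − rank ∂_2 = (30 − 9) − 20 = 1, and ∂_2 has invariant factor 2 > 1, so H_1 = Z × Z/2.
  H_2: rank ker ∂_2 − rank ∂_3 = (20 − 20) − 0 = 0, and there is no ∂_3, so H_2 = 0.

H_0 = Z,  H_1 = Z × Z/2,  H_2 = 0.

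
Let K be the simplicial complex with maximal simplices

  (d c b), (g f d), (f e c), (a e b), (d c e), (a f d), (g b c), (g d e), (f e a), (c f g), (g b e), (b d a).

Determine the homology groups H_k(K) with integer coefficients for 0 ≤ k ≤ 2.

H_0 ≅ Z,  H_1 ≅ Z/2,  H_2 = 0.

Order the vertices as a < b < c < d < e < f < g. Listing each simplex with vertices in this order, K has dimension 2 with simplices:

  0-simplices (7): a, b, c, d, e, f, g
  1-simplices (18): ab, ad, ae, af, bc, bd, be, bg, cd, ce, cf, cg, de, df, dg, ef, eg, fg
  2-simplices (12): abd, abe, adf, aef, bcd, bcg, beg, cde, cef, cfg, deg, dfg

so the chain groups are C_0 ≅ Z^7, C_1 ≅ Z^18, C_2 ≅ Z^12.

Boundary ∂_1: C_1 → C_0 sends each edge [p,q] (with p < q) to q − p. For instance
  ∂cg = g − c.
The 7×18 boundary matrix has rank 6 and Smith normal form diag(1,1,1,1,1,1).

Boundary ∂_2: C_2 → C_1 maps a triangle to the signed sum of its edges. For instance
  ∂dfg = fg − dg + df,
  ∂beg = eg − bg + be.
This gives a 18×12 integer matrix of rank 12; reducing to Smith normal form yields diagonal entries (1,1,1,1,1,1,1,1,1,1,1,2).

Computing H_k = (kernel of ∂_k) / (image of ∂_{k+1}):

  H_0: rank C_0 − rank ∂_1 = 7 − 6 = 1, and the invariant factors of ∂_1 are all 1, so H_0 ≅ Z.
  H_1: rank ker ∂_1 − rank ∂_2 = (18 − 6) − 12 = 0, and ∂_2 has invariant factor 2 > 1, so H_1 ≅ Z/2.
  H_2: rank ker ∂_2 − rank ∂_3 = (12 − 12) − 0 = 0, and there is no ∂_3, so H_2 ≅ 0.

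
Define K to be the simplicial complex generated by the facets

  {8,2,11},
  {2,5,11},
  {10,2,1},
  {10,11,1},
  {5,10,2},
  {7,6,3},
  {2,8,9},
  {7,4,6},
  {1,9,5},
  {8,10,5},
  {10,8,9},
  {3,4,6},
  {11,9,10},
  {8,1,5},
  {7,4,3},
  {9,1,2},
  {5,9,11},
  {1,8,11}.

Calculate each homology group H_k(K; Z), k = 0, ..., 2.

K has 11 vertices, 27 edges, 18 triangles.
rank ∂_0 = 0, rank ∂_1 = 9 ⇒ b_0 = 11 − 0 − 9 = 2; all invariant factors of ∂_1 are 1 so no torsion. So H_0 ≅ Z^2.
rank ∂_1 = 9, rank ∂_2 = 16 ⇒ b_1 = 27 − 9 − 16 = 2; all invariant factors of ∂_2 are 1 so no torsion. So H_1 ≅ Z^2.
rank ∂_2 = 16, rank ∂_3 = 0 ⇒ b_2 = 18 − 16 − 0 = 2. So H_2 ≅ Z^2.

H_0 ≅ Z^2,  H_1 ≅ Z^2,  H_2 ≅ Z^2.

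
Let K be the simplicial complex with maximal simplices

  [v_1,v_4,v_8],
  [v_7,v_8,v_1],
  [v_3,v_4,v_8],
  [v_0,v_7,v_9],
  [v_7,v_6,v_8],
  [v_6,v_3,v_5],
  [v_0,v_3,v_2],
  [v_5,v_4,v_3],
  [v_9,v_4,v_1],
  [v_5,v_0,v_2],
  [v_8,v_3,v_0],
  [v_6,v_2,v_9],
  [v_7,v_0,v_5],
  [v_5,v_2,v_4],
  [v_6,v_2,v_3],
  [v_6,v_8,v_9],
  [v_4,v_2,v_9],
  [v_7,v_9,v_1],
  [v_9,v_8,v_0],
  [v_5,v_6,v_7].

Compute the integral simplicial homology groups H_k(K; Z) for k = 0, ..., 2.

Take the total order v_0 < v_1 < v_2 < v_3 < v_4 < v_5 < v_6 < v_7 < v_8 < v_9 on the vertex set. Then K (dimension 2) consists of the simplices:

  0-simplices (10): [v_0], [v_1], [v_2], [v_3], [v_4], [v_5], [v_6], [v_7], [v_8], [v_9]
  1-simplices (30): (30 of them)
  2-simplices (20): (20 of them)

giving chain groups C_0 ≅ Z^10, C_1 ≅ Z^30, C_2 ≅ Z^20.

Boundary ∂_1: C_1 → C_0 sends each edge [p,q] (with p < q) to q − p. For instance
  ∂[v_0,v_7] = [v_7] − [v_0].
This gives a 10×30 integer matrix of rank 9; reducing to Smith normal form yields diagonal entries (1,1,1,1,1,1,1,1,1).

∂_2: C_2 → C_1 maps a triangle to the signed sum of its edges. For instance
  ∂[v_3,v_4,v_8] = [v_4,v_8] − [v_3,v_8] + [v_3,v_4],
  ∂[v_2,v_4,v_5] = [v_4,v_5] − [v_2,v_5] + [v_2,v_4].
This gives a 30×20 integer matrix of rank 20; reducing to Smith normal form yields diagonal entries (1,1,1,1,1,1,1,1,1,1,1,1,1,1,1,1,1,1,1,2).

Computing H_k = (kernel of ∂_k) / (image of ∂_{k+1}):

  H_0: rank C_0 − rank ∂_1 = 10 − 9 = 1, and the invariant factors of ∂_1 are all 1, so H_0 = Z.
  H_1: rank ker ∂_1 − rank ∂_2 = (30 − 9) − 20 = 1, and ∂_2 has invariant factor 2 > 1, so H_1 = Z × Z/2.
  H_2: rank ker ∂_2 − rank ∂_3 = (20 − 20) − 0 = 0, and there is no ∂_3, so H_2 = 0.

(K is a triangulation of the Klein bottle.)

H_0 ≅ Z,  H_1 ≅ Z × Z/2,  H_2 = 0.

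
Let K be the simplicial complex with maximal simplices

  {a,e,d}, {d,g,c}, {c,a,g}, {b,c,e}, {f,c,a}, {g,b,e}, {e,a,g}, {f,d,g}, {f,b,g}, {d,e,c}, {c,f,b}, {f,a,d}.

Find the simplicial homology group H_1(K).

Take the total order a < b < c < d < e < f < g on the vertex set. Then K (dimension 2) consists of the simplices:

  0-simplices (7): a, b, c, d, e, f, g
  1-simplices (18): ac, ad, ae, af, ag, bc, be, bf, bg, cd, ce, cf, cg, de, df, dg, eg, fg
  2-simplices (12): acf, acg, ade, adf, aeg, bce, bcf, beg, bfg, cde, cdg, dfg

Hence C_0 ≅ Z^7, C_1 ≅ Z^18, C_2 ≅ Z^12.

∂_1: C_1 → C_0 is given by ∂[p,q] = [q] − [p].
The resulting 7×18 matrix has rank 6, and its Smith normal form has invariant factors (1,1,1,1,1,1).

∂_2: C_2 → C_1 acts by ∂[p,q,r] = [q,r] − [p,r] + [p,q]. For instance
  ∂cdg = dg − cg + cd,
  ∂cde = de − ce + cd.
This gives a 18×12 integer matrix of rank 12; reducing to Smith normal form yields diagonal entries (1,1,1,1,1,1,1,1,1,1,1,2).

Now H_k = ker ∂_k / im ∂_{k+1}, so:

  H_1: rank ker ∂_1 − rank ∂_2 = (18 − 6) − 12 = 0, and ∂_2 has invariant factor 2 > 1, so H_1 = Z/2.

H_1 ≅ Z/2.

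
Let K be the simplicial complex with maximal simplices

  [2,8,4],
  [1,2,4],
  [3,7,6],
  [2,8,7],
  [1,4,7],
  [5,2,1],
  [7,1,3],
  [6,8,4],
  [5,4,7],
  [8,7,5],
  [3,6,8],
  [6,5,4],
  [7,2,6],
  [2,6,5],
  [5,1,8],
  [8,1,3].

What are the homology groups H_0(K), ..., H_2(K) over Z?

H_0 ≅ Z,  H_1 ≅ Z^2,  H_2 ≅ Z.

We work with the vertex ordering 1 < 2 < 3 < 4 < 5 < 6 < 7 < 8. The simplices of K, each written with vertices in increasing order, are:

  0-simplices (8): [1], [2], [3], [4], [5], [6], [7], [8]
  1-simplices (24): (24 of them)
  2-simplices (16): [1,2,4], [1,2,5], [1,3,7], [1,3,8], [1,4,7], [1,5,8], [2,4,8], [2,5,6], [2,6,7], [2,7,8], [3,6,7], [3,6,8], [4,5,6], [4,5,7], [4,6,8], [5,7,8]

so the chain groups are C_0 ≅ Z^8, C_1 ≅ Z^24, C_2 ≅ Z^16.

Boundary ∂_1: C_1 → C_0 is given by ∂[p,q] = [q] − [p]. For instance
  ∂[1,3] = [3] − [1].
This gives a 8×24 integer matrix of rank 7; reducing to Smith normal form yields diagonal entries (1,1,1,1,1,1,1).

Boundary ∂_2: C_2 → C_1 maps a triangle to the signed sum of its edges. For instance
  ∂[4,6,8] = [6,8] − [4,8] + [4,6],
  ∂[2,4,8] = [4,8] − [2,8] + [2,4].
The 24×16 boundary matrix has rank 15 and Smith normal form diag(1,1,1,1,1,1,1,1,1,1,1,1,1,1,1).

Computing H_k = (kernel of ∂_k) / (image of ∂_{k+1}):

  H_0: rank C_0 − rank ∂_1 = 8 − 7 = 1, and the invariant factors of ∂_1 are all 1, so H_0 ≅ Z.
  H_1: rank ker ∂_1 − rank ∂_2 = (24 − 7) − 15 = 2, and the invariant factors of ∂_2 are all 1, so H_1 ≅ Z^2.
  H_2: rank ker ∂_2 − rank ∂_3 = (16 − 15) − 0 = 1, and there is no ∂_3, so H_2 ≅ Z.

As a check, the Euler characteristic is 8 − 24 + 16 = 0, which agrees with 1 − 2 + 1 = 0.
(K is a triangulation of the torus T^2.)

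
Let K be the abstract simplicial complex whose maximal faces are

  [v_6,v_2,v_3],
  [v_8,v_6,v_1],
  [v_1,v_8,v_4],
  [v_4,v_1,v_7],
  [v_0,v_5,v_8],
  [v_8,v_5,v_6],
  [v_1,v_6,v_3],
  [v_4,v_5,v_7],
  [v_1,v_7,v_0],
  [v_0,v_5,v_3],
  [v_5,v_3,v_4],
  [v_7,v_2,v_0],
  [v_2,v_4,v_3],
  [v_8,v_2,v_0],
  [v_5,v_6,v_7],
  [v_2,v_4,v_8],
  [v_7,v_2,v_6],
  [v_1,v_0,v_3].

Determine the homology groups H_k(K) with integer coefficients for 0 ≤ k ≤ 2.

Order the vertices as v_0 < v_1 < v_2 < v_3 < v_4 < v_5 < v_6 < v_7 < v_8. Listing each simplex with vertices in this order, K has dimension 2 with simplices:

  0-simplices (9): [v_0], [v_1], [v_2], [v_3], [v_4], [v_5], [v_6], [v_7], [v_8]
  1-simplices (27): (27 of them)
  2-simplices (18): (18 of them)

Hence C_0 ≅ Z^9, C_1 ≅ Z^27, C_2 ≅ Z^18.

∂_1: C_1 → C_0 maps an edge to its endpoints' difference, ∂[p,q] = q − p. For instance
  ∂[v_1,v_3] = [v_3] − [v_1].
This gives a 9×27 integer matrix of rank 8; reducing to Smith normal form yields diagonal entries (1,1,1,1,1,1,1,1).

Boundary ∂_2: C_2 → C_1 maps a triangle to the signed sum of its edges. For instance
  ∂[v_2,v_3,v_4] = [v_3,v_4] − [v_2,v_4] + [v_2,v_3],
  ∂[v_1,v_6,v_8] = [v_6,v_8] − [v_1,v_8] + [v_1,v_6].
The 27×18 boundary matrix has rank 17 and Smith normal form diag(1,1,1,1,1,1,1,1,1,1,1,1,1,1,1,1,1).

Reading off H_k = ker ∂_k / im ∂_{k+1}:

  H_0: rank C_0 − rank ∂_1 = 9 − 8 = 1, and the invariant factors of ∂_1 are all 1, so H_0 = Z.
  H_1: rank ker ∂_1 − rank ∂_2 = (27 − 8) − 17 = 2, and the invariant factors of ∂_2 are all 1, so H_1 = Z^2.
  H_2: rank ker ∂_2 − rank ∂_3 = (18 − 17) − 0 = 1, and there is no ∂_3, so H_2 = Z.

As a check, the Euler characteristic is 9 − 27 + 18 = 0, which agrees with 1 − 2 + 1 = 0.

H_0 ≅ Z,  H_1 ≅ Z^2,  H_2 ≅ Z.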